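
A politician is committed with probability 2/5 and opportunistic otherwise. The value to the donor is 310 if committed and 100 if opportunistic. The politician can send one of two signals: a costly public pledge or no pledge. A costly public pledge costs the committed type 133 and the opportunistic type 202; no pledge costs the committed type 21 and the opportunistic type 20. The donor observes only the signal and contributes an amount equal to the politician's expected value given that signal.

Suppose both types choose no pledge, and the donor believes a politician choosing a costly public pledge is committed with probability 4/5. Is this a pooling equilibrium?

At the pooled signal (no pledge) the donor holds the prior 2/5 and pays 2/5·310 + 3/5·100 = 184. Off-path (pledge) belief 4/5 gives 4/5·310 + 1/5·100 = 268.
Committed: no pledge gives 184 − 21 = 163; pledge gives 268 − 133 = 135. Stays. ✓
Opportunistic: no pledge gives 184 − 20 = 164; pledge gives 268 − 202 = 66. Stays. ✓

Yes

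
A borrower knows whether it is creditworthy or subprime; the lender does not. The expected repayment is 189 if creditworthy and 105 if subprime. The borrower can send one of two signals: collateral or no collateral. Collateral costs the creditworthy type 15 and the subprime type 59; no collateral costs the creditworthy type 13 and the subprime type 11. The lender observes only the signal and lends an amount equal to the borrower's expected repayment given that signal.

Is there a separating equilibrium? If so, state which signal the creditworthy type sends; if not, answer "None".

Try creditworthy → collateral, subprime → no collateral:
  If types separate, collateral earns payment 189 and no collateral earns 105.
  Creditworthy: collateral gives 189 − 15 = 174; no collateral gives 105 − 13 = 92. No deviation. ✓
  Subprime: no collateral gives 105 − 11 = 94; collateral gives 189 − 59 = 130. Would deviate. ✗
Try creditworthy → no collateral, subprime → collateral:
  If types separate, no collateral earns payment 189 and collateral earns 105.
  Creditworthy: no collateral gives 189 − 13 = 176; collateral gives 105 − 15 = 90. No deviation. ✓
  Subprime: collateral gives 105 − 59 = 46; no collateral gives 189 − 11 = 178. Would deviate. ✗
Neither assignment is incentive-compatible.

None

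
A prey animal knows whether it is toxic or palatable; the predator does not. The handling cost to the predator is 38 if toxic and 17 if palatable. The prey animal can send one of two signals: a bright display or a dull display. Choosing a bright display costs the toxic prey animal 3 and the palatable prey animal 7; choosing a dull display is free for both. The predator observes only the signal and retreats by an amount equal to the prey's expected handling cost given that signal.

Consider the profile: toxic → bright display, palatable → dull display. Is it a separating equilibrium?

No

If types separate, bright display earns payment 38 and dull display earns 17.
Toxic: bright display gives 38 − 3 = 35; dull display gives 17 − 0 = 17. No deviation. ✓
Palatable: dull display gives 17 − 0 = 17; bright display gives 38 − 7 = 31. Would deviate. ✗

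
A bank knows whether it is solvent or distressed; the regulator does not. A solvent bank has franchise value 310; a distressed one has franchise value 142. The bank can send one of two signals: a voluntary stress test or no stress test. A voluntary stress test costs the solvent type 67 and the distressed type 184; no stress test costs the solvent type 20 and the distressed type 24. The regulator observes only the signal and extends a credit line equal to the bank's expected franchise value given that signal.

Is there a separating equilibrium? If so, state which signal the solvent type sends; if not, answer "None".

Try solvent → stress test, distressed → no stress test:
  If types separate, stress test earns payment 310 and no stress test earns 142.
  Solvent: stress test gives 310 − 67 = 243; no stress test gives 142 − 20 = 122. No deviation. ✓
  Distressed: no stress test gives 142 − 24 = 118; stress test gives 310 − 184 = 126. Would deviate. ✗
Try solvent → no stress test, distressed → stress test:
  If types separate, no stress test earns payment 310 and stress test earns 142.
  Solvent: no stress test gives 310 − 20 = 290; stress test gives 142 − 67 = 75. No deviation. ✓
  Distressed: stress test gives 142 − 184 = -42; no stress test gives 310 − 24 = 286. Would deviate. ✗
Neither assignment is incentive-compatible.

None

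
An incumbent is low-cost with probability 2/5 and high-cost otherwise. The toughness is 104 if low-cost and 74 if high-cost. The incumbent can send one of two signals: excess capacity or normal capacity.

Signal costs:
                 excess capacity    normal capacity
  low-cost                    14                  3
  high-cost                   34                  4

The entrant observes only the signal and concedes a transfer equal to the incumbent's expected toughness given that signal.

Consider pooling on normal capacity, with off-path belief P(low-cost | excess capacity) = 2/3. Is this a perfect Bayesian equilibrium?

At the pooled signal (normal capacity) the entrant holds the prior 2/5 and pays 2/5·104 + 3/5·74 = 86. Off-path (excess capacity) belief 2/3 gives 2/3·104 + 1/3·74 = 94.
Low-cost: normal capacity gives 86 − 3 = 83; excess capacity gives 94 − 14 = 80. Stays. ✓
High-cost: normal capacity gives 86 − 4 = 82; excess capacity gives 94 − 34 = 60. Stays. ✓

Yes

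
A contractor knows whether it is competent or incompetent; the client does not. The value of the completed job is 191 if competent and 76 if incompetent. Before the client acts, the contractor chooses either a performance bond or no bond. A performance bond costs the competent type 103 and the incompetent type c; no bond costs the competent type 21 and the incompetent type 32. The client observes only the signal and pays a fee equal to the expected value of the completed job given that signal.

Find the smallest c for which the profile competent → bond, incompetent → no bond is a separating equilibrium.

147

Under separation: bond → competent (pays 191); no bond → incompetent (pays 76).
Competent: 191 − 103 = 88 ≥ 76 − 21 = 55. Holds regardless of c. ✓
Incompetent: 76 − 32 ≥ 191 − c, so c ≥ 191 − 44 = 147.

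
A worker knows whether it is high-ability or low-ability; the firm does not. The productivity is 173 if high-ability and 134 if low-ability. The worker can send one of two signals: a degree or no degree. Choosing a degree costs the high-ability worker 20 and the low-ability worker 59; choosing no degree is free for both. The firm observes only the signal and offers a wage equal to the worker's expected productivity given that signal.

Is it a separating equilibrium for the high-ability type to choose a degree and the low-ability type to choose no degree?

If types separate, degree earns payment 173 and no degree earns 134.
High-ability: degree gives 173 − 20 = 153; no degree gives 134 − 0 = 134. No deviation. ✓
Low-ability: no degree gives 134 − 0 = 134; degree gives 173 − 59 = 114. No deviation. ✓
Both incentive constraints hold.

Yes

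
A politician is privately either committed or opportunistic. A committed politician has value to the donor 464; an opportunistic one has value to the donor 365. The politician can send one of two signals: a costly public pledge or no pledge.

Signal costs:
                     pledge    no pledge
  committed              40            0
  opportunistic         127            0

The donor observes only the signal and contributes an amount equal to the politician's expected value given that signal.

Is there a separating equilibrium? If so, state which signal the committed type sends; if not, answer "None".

Try committed → pledge, opportunistic → no pledge:
  Under separation the donor infers type exactly: pledge → committed (pays 464), no pledge → opportunistic (pays 365).
  Committed: pledge gives 464 − 40 = 424; no pledge gives 365 − 0 = 365. No deviation. ✓
  Opportunistic: no pledge gives 365 − 0 = 365; pledge gives 464 − 127 = 337. No deviation. ✓
Both hold — the committed type sends pledge.

pledge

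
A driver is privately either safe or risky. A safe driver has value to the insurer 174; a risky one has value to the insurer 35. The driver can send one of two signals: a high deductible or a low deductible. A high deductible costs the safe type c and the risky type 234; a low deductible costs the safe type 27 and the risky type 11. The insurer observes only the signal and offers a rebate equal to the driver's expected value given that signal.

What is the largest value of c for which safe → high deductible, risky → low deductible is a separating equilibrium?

Under separation: high deductible → safe (pays 174); low deductible → risky (pays 35).
Risky: 35 − 11 = 24 ≥ 174 − 234 = -60. Holds regardless of c. ✓
Safe: 174 − c ≥ 35 − 27, so c ≤ 174 − 8 = 166.

166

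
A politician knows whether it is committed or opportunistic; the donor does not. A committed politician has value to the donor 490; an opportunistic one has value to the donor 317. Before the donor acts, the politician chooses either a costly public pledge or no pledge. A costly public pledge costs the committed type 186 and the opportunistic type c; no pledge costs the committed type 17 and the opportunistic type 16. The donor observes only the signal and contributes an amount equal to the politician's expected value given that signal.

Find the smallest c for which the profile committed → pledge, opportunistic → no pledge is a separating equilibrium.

189

Under separation: pledge → committed (pays 490); no pledge → opportunistic (pays 317).
Committed: 490 − 186 = 304 ≥ 317 − 17 = 300. Holds regardless of c. ✓
Opportunistic: 317 − 16 ≥ 490 − c, so c ≥ 490 − 301 = 189.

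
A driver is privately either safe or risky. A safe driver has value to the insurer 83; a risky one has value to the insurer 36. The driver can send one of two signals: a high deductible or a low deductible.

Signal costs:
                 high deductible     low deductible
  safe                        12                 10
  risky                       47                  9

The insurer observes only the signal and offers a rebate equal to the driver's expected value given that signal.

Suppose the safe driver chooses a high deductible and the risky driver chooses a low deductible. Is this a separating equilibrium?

If types separate, high deductible earns payment 83 and low deductible earns 36.
Safe: high deductible gives 83 − 12 = 71; low deductible gives 36 − 10 = 26. No deviation. ✓
Risky: low deductible gives 36 − 9 = 27; high deductible gives 83 − 47 = 36. Would deviate. ✗

No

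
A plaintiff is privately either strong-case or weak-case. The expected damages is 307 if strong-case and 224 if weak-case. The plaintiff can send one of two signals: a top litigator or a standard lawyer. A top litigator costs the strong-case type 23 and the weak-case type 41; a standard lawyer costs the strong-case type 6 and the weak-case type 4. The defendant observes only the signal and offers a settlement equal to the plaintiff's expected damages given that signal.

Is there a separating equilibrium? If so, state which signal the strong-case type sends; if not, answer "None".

None

Try strong-case → top litigator, weak-case → standard lawyer:
  If types separate, top litigator earns payment 307 and standard lawyer earns 224.
  Strong-case: top litigator gives 307 − 23 = 284; standard lawyer gives 224 − 6 = 218. No deviation. ✓
  Weak-case: standard lawyer gives 224 − 4 = 220; top litigator gives 307 − 41 = 266. Would deviate. ✗
Try strong-case → standard lawyer, weak-case → top litigator:
  If types separate, standard lawyer earns payment 307 and top litigator earns 224.
  Strong-case: standard lawyer gives 307 − 6 = 301; top litigator gives 224 − 23 = 201. No deviation. ✓
  Weak-case: top litigator gives 224 − 41 = 183; standard lawyer gives 307 − 4 = 303. Would deviate. ✗
Neither assignment is incentive-compatible.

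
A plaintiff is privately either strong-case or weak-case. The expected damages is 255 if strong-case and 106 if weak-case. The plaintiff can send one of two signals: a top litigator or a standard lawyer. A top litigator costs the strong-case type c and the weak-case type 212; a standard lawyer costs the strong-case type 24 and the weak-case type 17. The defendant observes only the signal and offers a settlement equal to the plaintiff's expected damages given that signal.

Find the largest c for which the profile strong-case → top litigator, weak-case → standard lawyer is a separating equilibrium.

Under separation: top litigator → strong-case (pays 255); standard lawyer → weak-case (pays 106).
Weak-case: 106 − 17 = 89 ≥ 255 − 212 = 43. Holds regardless of c. ✓
Strong-case: 255 − c ≥ 106 − 24, so c ≤ 255 − 82 = 173.

173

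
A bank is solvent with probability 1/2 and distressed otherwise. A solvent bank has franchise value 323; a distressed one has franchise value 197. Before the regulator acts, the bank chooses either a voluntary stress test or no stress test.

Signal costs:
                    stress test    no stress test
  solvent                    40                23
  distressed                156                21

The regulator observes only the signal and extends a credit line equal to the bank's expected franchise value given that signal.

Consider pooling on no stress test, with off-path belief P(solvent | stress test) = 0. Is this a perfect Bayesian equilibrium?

Yes

At the pooled signal (no stress test) the regulator holds the prior 1/2 and pays 1/2·323 + 1/2·197 = 260. Off-path (stress test) belief 0 gives 0·323 + 1·197 = 197.
Solvent: no stress test gives 260 − 23 = 237; stress test gives 197 − 40 = 157. Stays. ✓
Distressed: no stress test gives 260 − 21 = 239; stress test gives 197 − 156 = 41. Stays. ✓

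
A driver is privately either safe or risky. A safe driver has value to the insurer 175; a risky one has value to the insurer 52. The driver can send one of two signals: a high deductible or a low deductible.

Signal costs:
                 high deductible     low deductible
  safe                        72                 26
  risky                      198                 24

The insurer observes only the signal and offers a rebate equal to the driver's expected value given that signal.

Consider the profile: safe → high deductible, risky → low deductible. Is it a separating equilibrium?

Yes

Under separation the insurer infers type exactly: high deductible → safe (pays 175), low deductible → risky (pays 52).
Safe: high deductible gives 175 − 72 = 103; low deductible gives 52 − 26 = 26. No deviation. ✓
Risky: low deductible gives 52 − 24 = 28; high deductible gives 175 − 198 = -23. No deviation. ✓
Both incentive constraints hold.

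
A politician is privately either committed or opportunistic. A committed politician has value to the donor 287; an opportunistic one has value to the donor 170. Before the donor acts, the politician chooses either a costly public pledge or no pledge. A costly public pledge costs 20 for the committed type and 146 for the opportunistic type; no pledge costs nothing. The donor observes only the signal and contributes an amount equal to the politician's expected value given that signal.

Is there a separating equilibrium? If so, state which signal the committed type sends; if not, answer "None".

Try committed → pledge, opportunistic → no pledge:
  Under separation the donor infers type exactly: pledge → committed (pays 287), no pledge → opportunistic (pays 170).
  Committed: pledge gives 287 − 20 = 267; no pledge gives 170 − 0 = 170. No deviation. ✓
  Opportunistic: no pledge gives 170 − 0 = 170; pledge gives 287 − 146 = 141. No deviation. ✓
Both hold — the committed type sends pledge.

pledge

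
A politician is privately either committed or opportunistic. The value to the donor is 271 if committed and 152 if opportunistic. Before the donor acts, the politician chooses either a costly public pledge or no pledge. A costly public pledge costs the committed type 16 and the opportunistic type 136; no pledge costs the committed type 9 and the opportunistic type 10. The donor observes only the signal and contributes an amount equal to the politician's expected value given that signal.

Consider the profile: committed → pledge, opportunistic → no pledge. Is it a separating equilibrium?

Yes

If types separate, pledge earns payment 271 and no pledge earns 152.
Committed: pledge gives 271 − 16 = 255; no pledge gives 152 − 9 = 143. No deviation. ✓
Opportunistic: no pledge gives 152 − 10 = 142; pledge gives 271 − 136 = 135. No deviation. ✓
Neither type gains from mimicking the other.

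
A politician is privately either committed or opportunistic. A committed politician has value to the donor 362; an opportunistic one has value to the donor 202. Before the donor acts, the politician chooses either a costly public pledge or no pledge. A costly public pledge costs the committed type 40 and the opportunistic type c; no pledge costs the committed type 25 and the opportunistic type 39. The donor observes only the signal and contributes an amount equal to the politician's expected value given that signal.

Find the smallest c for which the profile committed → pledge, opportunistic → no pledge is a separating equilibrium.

Under separation: pledge → committed (pays 362); no pledge → opportunistic (pays 202).
Committed: 362 − 40 = 322 ≥ 202 − 25 = 177. Holds regardless of c. ✓
Opportunistic: 202 − 39 ≥ 362 − c, so c ≥ 362 − 163 = 199.

199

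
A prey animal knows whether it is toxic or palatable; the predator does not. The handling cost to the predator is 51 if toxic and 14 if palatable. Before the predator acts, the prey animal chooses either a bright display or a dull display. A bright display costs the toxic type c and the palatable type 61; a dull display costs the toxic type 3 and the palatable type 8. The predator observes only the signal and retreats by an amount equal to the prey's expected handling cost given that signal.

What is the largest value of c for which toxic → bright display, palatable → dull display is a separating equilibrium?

Under separation: bright display → toxic (pays 51); dull display → palatable (pays 14).
Palatable: 14 − 8 = 6 ≥ 51 − 61 = -10. Holds regardless of c. ✓
Toxic: 51 − c ≥ 14 − 3, so c ≤ 51 − 11 = 40.

40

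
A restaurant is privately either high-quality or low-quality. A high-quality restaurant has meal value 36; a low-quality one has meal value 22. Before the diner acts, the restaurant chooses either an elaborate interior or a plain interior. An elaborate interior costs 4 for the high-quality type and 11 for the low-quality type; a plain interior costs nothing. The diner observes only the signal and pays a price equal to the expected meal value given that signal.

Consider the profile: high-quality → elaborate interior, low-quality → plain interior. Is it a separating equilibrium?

No

If types separate, elaborate interior earns payment 36 and plain interior earns 22.
High-quality: elaborate interior gives 36 − 4 = 32; plain interior gives 22 − 0 = 22. No deviation. ✓
Low-quality: plain interior gives 22 − 0 = 22; elaborate interior gives 36 − 11 = 25. Would deviate. ✗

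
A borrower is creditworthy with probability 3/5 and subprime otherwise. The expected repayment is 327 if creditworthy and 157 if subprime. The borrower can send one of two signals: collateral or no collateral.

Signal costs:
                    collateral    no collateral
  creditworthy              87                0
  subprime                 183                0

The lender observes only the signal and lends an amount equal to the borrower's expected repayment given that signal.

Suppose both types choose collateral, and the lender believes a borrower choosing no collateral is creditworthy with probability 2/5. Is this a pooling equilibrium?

No

At the pooled signal (collateral) the lender holds the prior 3/5 and pays 3/5·327 + 2/5·157 = 259. Off-path (no collateral) belief 2/5 gives 2/5·327 + 3/5·157 = 225.
Creditworthy: collateral gives 259 − 87 = 172; no collateral gives 225 − 0 = 225. Deviates. ✗
Subprime: collateral gives 259 − 183 = 76; no collateral gives 225 − 0 = 225. Deviates. ✗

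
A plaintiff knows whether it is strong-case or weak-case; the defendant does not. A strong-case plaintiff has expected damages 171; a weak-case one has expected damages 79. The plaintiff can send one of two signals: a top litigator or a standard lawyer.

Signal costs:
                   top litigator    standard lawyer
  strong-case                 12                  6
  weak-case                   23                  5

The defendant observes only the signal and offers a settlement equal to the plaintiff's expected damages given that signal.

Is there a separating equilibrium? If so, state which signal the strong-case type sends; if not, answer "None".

Try strong-case → top litigator, weak-case → standard lawyer:
  If types separate, top litigator earns payment 171 and standard lawyer earns 79.
  Strong-case: top litigator gives 171 − 12 = 159; standard lawyer gives 79 − 6 = 73. No deviation. ✓
  Weak-case: standard lawyer gives 79 − 5 = 74; top litigator gives 171 − 23 = 148. Would deviate. ✗
Try strong-case → standard lawyer, weak-case → top litigator:
  If types separate, standard lawyer earns payment 171 and top litigator earns 79.
  Strong-case: standard lawyer gives 171 − 6 = 165; top litigator gives 79 − 12 = 67. No deviation. ✓
  Weak-case: top litigator gives 79 − 23 = 56; standard lawyer gives 171 − 5 = 166. Would deviate. ✗
Neither assignment is incentive-compatible.

None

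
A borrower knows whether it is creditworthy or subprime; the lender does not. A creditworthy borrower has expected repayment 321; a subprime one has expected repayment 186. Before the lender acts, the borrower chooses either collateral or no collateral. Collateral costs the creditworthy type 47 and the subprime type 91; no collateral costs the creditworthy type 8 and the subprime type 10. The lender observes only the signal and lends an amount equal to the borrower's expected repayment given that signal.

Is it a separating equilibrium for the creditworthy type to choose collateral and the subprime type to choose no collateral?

No

If types separate, collateral earns payment 321 and no collateral earns 186.
Creditworthy: collateral gives 321 − 47 = 274; no collateral gives 186 − 8 = 178. No deviation. ✓
Subprime: no collateral gives 186 − 10 = 176; collateral gives 321 − 91 = 230. Would deviate. ✗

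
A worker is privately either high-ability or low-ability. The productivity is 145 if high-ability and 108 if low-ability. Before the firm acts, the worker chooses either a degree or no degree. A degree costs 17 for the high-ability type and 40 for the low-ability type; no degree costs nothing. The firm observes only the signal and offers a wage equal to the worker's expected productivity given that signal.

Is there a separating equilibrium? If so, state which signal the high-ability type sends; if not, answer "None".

Try high-ability → degree, low-ability → no degree:
  If types separate, degree earns payment 145 and no degree earns 108.
  High-ability: degree gives 145 − 17 = 128; no degree gives 108 − 0 = 108. No deviation. ✓
  Low-ability: no degree gives 108 − 0 = 108; degree gives 145 − 40 = 105. No deviation. ✓
Both hold — the high-ability type sends degree.

degree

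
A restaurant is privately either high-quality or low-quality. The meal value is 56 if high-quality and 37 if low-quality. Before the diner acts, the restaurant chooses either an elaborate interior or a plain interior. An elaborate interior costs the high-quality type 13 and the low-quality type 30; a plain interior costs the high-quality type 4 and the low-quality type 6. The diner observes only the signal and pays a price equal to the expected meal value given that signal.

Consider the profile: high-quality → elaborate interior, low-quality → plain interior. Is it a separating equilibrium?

If types separate, elaborate interior earns payment 56 and plain interior earns 37.
High-quality: elaborate interior gives 56 − 13 = 43; plain interior gives 37 − 4 = 33. No deviation. ✓
Low-quality: plain interior gives 37 − 6 = 31; elaborate interior gives 56 − 30 = 26. No deviation. ✓
Neither type gains from mimicking the other.

Yes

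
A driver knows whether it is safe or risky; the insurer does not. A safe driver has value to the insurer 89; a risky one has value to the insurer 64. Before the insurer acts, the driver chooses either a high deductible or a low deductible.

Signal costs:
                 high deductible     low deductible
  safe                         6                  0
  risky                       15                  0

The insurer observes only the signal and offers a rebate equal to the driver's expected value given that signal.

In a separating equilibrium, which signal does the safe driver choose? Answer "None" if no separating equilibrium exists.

Try safe → high deductible, risky → low deductible:
  If types separate, high deductible earns payment 89 and low deductible earns 64.
  Safe: high deductible gives 89 − 6 = 83; low deductible gives 64 − 0 = 64. No deviation. ✓
  Risky: low deductible gives 64 − 0 = 64; high deductible gives 89 − 15 = 74. Would deviate. ✗
Try safe → low deductible, risky → high deductible:
  If types separate, low deductible earns payment 89 and high deductible earns 64.
  Safe: low deductible gives 89 − 0 = 89; high deductible gives 64 − 6 = 58. No deviation. ✓
  Risky: high deductible gives 64 − 15 = 49; low deductible gives 89 − 0 = 89. Would deviate. ✗
Neither assignment is incentive-compatible.

None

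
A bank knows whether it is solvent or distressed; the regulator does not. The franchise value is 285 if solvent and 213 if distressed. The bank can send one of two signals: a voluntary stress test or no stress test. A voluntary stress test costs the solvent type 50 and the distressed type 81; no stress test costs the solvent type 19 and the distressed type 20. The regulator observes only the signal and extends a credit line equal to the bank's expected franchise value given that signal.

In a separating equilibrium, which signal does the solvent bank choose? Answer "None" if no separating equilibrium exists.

Try solvent → stress test, distressed → no stress test:
  If types separate, stress test earns payment 285 and no stress test earns 213.
  Solvent: stress test gives 285 − 50 = 235; no stress test gives 213 − 19 = 194. No deviation. ✓
  Distressed: no stress test gives 213 − 20 = 193; stress test gives 285 − 81 = 204. Would deviate. ✗
Try solvent → no stress test, distressed → stress test:
  If types separate, no stress test earns payment 285 and stress test earns 213.
  Solvent: no stress test gives 285 − 19 = 266; stress test gives 213 − 50 = 163. No deviation. ✓
  Distressed: stress test gives 213 − 81 = 132; no stress test gives 285 − 20 = 265. Would deviate. ✗
Neither assignment is incentive-compatible.

None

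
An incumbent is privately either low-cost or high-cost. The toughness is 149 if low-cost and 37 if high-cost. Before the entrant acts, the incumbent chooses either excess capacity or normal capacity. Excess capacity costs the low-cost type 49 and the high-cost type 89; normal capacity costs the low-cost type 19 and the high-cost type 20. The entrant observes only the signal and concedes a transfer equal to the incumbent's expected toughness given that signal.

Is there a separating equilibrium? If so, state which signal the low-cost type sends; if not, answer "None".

Try low-cost → excess capacity, high-cost → normal capacity:
  If types separate, excess capacity earns payment 149 and normal capacity earns 37.
  Low-cost: excess capacity gives 149 − 49 = 100; normal capacity gives 37 − 19 = 18. No deviation. ✓
  High-cost: normal capacity gives 37 − 20 = 17; excess capacity gives 149 − 89 = 60. Would deviate. ✗
Try low-cost → normal capacity, high-cost → excess capacity:
  If types separate, normal capacity earns payment 149 and excess capacity earns 37.
  Low-cost: normal capacity gives 149 − 19 = 130; excess capacity gives 37 − 49 = -12. No deviation. ✓
  High-cost: excess capacity gives 37 − 89 = -52; normal capacity gives 149 − 20 = 129. Would deviate. ✗
Neither assignment is incentive-compatible.

None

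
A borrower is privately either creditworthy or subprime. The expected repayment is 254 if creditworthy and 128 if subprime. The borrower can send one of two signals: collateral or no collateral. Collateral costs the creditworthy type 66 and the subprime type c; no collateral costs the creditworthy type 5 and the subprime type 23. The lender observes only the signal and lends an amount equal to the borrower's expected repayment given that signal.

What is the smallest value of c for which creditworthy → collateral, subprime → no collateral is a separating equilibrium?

149

Under separation: collateral → creditworthy (pays 254); no collateral → subprime (pays 128).
Creditworthy: 254 − 66 = 188 ≥ 128 − 5 = 123. Holds regardless of c. ✓
Subprime: 128 − 23 ≥ 254 − c, so c ≥ 254 − 105 = 149.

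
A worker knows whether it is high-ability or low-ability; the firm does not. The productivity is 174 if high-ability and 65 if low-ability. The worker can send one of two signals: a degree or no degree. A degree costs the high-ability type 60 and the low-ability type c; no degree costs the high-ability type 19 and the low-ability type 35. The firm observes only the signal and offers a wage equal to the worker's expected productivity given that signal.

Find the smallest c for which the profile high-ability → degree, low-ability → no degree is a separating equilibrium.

144

Under separation: degree → high-ability (pays 174); no degree → low-ability (pays 65).
High-ability: 174 − 60 = 114 ≥ 65 − 19 = 46. Holds regardless of c. ✓
Low-ability: 65 − 35 ≥ 174 − c, so c ≥ 174 − 30 = 144.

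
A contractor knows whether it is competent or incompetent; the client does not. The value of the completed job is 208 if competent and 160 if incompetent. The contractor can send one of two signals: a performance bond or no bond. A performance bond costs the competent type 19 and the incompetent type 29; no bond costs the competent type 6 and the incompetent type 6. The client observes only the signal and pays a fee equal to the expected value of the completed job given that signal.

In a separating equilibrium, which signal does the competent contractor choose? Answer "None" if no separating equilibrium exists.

None

Try competent → bond, incompetent → no bond:
  Under separation the client infers type exactly: bond → competent (pays 208), no bond → incompetent (pays 160).
  Competent: bond gives 208 − 19 = 189; no bond gives 160 − 6 = 154. No deviation. ✓
  Incompetent: no bond gives 160 − 6 = 154; bond gives 208 − 29 = 179. Would deviate. ✗
Try competent → no bond, incompetent → bond:
  Under separation the client infers type exactly: no bond → competent (pays 208), bond → incompetent (pays 160).
  Competent: no bond gives 208 − 6 = 202; bond gives 160 − 19 = 141. No deviation. ✓
  Incompetent: bond gives 160 − 29 = 131; no bond gives 208 − 6 = 202. Would deviate. ✗
Neither assignment is incentive-compatible.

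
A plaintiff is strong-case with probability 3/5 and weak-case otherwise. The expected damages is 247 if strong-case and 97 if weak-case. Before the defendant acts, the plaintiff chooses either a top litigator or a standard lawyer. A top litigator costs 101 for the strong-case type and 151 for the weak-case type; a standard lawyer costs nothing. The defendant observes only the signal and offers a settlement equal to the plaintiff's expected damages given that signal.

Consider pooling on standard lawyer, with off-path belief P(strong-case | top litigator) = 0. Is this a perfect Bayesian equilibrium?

Yes

On the equilibrium path (standard lawyer) the defendant holds the prior 3/5 and pays 3/5·247 + 2/5·97 = 187. Off-path (top litigator) belief 0 gives 0·247 + 1·97 = 97.
Strong-case: standard lawyer gives 187 − 0 = 187; top litigator gives 97 − 101 = -4. Stays. ✓
Weak-case: standard lawyer gives 187 − 0 = 187; top litigator gives 97 − 151 = -54. Stays. ✓
Beliefs are Bayes-consistent on-path and both types best-respond.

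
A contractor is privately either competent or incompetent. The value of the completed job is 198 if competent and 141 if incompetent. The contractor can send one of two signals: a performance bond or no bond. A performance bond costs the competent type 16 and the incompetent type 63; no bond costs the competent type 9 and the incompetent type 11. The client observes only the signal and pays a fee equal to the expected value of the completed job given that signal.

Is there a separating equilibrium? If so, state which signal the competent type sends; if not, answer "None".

None

Try competent → bond, incompetent → no bond:
  If types separate, bond earns payment 198 and no bond earns 141.
  Competent: bond gives 198 − 16 = 182; no bond gives 141 − 9 = 132. No deviation. ✓
  Incompetent: no bond gives 141 − 11 = 130; bond gives 198 − 63 = 135. Would deviate. ✗
Try competent → no bond, incompetent → bond:
  If types separate, no bond earns payment 198 and bond earns 141.
  Competent: no bond gives 198 − 9 = 189; bond gives 141 − 16 = 125. No deviation. ✓
  Incompetent: bond gives 141 − 63 = 78; no bond gives 198 − 11 = 187. Would deviate. ✗
Neither assignment is incentive-compatible.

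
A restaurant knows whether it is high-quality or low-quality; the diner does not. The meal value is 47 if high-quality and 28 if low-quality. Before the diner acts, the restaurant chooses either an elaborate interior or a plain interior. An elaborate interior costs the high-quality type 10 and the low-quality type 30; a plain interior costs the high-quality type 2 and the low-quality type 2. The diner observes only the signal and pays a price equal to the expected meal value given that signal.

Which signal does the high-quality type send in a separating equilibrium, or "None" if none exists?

Try high-quality → elaborate interior, low-quality → plain interior:
  If types separate, elaborate interior earns payment 47 and plain interior earns 28.
  High-quality: elaborate interior gives 47 − 10 = 37; plain interior gives 28 − 2 = 26. No deviation. ✓
  Low-quality: plain interior gives 28 − 2 = 26; elaborate interior gives 47 − 30 = 17. No deviation. ✓
Both hold — the high-quality type sends elaborate interior.

elaborate interior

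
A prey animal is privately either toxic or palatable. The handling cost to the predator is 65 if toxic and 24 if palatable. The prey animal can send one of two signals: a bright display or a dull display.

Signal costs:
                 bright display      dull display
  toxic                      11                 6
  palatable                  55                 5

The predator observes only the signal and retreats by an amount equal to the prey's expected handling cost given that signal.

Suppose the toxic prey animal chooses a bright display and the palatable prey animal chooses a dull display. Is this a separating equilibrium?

If types separate, bright display earns payment 65 and dull display earns 24.
Toxic: bright display gives 65 − 11 = 54; dull display gives 24 − 6 = 18. No deviation. ✓
Palatable: dull display gives 24 − 5 = 19; bright display gives 65 − 55 = 10. No deviation. ✓
Both incentive constraints hold.

Yes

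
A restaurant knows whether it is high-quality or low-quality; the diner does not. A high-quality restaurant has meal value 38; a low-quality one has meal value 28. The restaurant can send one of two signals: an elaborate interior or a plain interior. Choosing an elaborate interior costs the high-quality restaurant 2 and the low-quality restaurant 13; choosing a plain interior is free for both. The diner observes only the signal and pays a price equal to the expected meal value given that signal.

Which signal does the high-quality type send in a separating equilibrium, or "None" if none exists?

elaborate interior

Try high-quality → elaborate interior, low-quality → plain interior:
  Under separation the diner infers type exactly: elaborate interior → high-quality (pays 38), plain interior → low-quality (pays 28).
  High-quality: elaborate interior gives 38 − 2 = 36; plain interior gives 28 − 0 = 28. No deviation. ✓
  Low-quality: plain interior gives 28 − 0 = 28; elaborate interior gives 38 − 13 = 25. No deviation. ✓
Both hold — the high-quality type sends elaborate interior.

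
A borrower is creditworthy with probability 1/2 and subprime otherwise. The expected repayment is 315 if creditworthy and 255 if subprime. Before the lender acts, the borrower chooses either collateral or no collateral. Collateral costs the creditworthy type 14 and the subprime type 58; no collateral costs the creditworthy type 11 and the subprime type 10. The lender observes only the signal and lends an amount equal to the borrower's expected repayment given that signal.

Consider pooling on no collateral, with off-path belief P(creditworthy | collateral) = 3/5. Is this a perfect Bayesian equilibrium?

At the pooled signal (no collateral) the lender holds the prior 1/2 and pays 1/2·315 + 1/2·255 = 285. Off-path (collateral) belief 3/5 gives 3/5·315 + 2/5·255 = 291.
Creditworthy: no collateral gives 285 − 11 = 274; collateral gives 291 − 14 = 277. Deviates. ✗
Subprime: no collateral gives 285 − 10 = 275; collateral gives 291 − 58 = 233. Stays. ✓

No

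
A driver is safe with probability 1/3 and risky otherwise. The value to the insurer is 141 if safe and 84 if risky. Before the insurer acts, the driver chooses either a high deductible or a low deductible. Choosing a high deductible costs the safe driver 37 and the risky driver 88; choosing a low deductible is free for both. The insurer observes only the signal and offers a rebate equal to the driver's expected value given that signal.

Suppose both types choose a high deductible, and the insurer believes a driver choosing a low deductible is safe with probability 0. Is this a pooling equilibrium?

No

At the pooled signal (high deductible) the insurer holds the prior 1/3 and pays 1/3·141 + 2/3·84 = 103. Off-path (low deductible) belief 0 gives 0·141 + 1·84 = 84.
Safe: high deductible gives 103 − 37 = 66; low deductible gives 84 − 0 = 84. Deviates. ✗
Risky: high deductible gives 103 − 88 = 15; low deductible gives 84 − 0 = 84. Deviates. ✗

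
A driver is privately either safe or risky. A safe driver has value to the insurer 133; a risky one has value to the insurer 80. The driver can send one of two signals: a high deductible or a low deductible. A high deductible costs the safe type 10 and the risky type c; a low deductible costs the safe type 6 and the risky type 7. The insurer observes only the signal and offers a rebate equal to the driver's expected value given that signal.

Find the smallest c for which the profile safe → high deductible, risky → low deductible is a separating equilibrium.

Under separation: high deductible → safe (pays 133); low deductible → risky (pays 80).
Safe: 133 − 10 = 123 ≥ 80 − 6 = 74. Holds regardless of c. ✓
Risky: 80 − 7 ≥ 133 − c, so c ≥ 133 − 73 = 60.

60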